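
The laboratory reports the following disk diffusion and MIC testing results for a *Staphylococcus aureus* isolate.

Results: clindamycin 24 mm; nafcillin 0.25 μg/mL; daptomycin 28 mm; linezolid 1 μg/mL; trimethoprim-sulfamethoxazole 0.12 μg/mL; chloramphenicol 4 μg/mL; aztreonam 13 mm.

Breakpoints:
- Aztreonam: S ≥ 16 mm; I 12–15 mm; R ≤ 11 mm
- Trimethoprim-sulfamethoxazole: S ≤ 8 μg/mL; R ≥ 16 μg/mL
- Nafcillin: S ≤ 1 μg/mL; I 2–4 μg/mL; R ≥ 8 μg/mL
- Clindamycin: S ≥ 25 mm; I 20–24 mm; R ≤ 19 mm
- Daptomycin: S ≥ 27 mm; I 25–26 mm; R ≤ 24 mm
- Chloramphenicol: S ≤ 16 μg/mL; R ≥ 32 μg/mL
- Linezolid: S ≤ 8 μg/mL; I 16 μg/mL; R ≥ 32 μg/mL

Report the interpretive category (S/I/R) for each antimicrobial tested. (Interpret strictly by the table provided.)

I, S, S, S, S, S, I

Clindamycin: 24 mm is in 20–24 mm ⇒ intermediate
Nafcillin (0.25 μg/mL) ≤ 1 μg/mL → S
Daptomycin 28 mm: ≥ 27 mm ⇒ susceptible
Linezolid 1 μg/mL: ≤ 8 μg/mL → S
Trimethoprim-sulfamethoxazole: 0.12 μg/mL is ≤ 8 μg/mL ⇒ Susceptible
Chloramphenicol 4 μg/mL: ≤ 16 μg/mL → susceptible
Aztreonam (13 mm) in 12–15 mm → intermediate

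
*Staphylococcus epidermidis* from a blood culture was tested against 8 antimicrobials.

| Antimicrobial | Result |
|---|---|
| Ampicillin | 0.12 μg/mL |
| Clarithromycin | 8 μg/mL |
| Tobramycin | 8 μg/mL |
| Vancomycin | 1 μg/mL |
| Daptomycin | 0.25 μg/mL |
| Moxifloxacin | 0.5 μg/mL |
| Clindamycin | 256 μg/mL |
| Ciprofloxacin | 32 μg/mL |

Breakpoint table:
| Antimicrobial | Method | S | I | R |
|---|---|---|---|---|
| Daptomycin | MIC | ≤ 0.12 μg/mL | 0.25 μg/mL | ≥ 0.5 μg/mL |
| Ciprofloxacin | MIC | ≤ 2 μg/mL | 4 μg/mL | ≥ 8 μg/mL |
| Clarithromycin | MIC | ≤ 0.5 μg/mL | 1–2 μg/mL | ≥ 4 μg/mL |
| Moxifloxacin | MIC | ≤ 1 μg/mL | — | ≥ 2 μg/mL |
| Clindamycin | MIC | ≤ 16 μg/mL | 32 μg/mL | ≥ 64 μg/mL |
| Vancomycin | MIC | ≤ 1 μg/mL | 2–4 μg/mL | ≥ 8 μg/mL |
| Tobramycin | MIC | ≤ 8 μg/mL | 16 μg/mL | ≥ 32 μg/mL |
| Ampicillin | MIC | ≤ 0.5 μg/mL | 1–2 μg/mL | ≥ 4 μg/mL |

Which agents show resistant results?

Ampicillin (0.12 μg/mL) ≤ 0.5 μg/mL → Susceptible
Clarithromycin: 8 μg/mL is ≥ 4 μg/mL → resistant
Tobramycin: 8 μg/mL is ≤ 8 μg/mL → S
Vancomycin: 1 μg/mL is ≤ 1 μg/mL — S
Daptomycin 0.25 μg/mL: = 0.25 μg/mL — I
Moxifloxacin: 0.5 μg/mL is ≤ 1 μg/mL — S
Clindamycin 256 μg/mL: ≥ 64 μg/mL ⇒ Resistant
Ciprofloxacin 32 μg/mL: ≥ 8 μg/mL — R

clarithromycin, clindamycin, ciprofloxacin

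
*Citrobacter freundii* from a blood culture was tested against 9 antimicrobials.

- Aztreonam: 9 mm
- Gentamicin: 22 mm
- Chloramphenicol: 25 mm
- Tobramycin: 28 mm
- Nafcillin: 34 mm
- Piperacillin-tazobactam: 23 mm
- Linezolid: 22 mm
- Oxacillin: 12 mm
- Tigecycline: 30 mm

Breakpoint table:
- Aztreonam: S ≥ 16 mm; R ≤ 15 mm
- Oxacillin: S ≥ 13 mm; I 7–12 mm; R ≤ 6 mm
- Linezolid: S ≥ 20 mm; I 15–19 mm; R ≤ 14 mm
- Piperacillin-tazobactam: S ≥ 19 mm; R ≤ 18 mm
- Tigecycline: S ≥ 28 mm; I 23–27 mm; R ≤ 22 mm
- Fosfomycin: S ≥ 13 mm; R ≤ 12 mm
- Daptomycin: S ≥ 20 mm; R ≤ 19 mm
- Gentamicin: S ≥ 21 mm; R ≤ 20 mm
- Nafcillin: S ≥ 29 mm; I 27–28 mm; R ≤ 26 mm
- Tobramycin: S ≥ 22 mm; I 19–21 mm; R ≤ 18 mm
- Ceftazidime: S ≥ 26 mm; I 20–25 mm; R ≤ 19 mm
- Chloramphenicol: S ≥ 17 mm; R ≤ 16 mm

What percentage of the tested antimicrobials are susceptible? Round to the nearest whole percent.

Aztreonam: 9 mm is ≤ 15 mm — resistant
Gentamicin 22 mm: ≥ 21 mm ⇒ Susceptible
Chloramphenicol (25 mm) ≥ 17 mm → susceptible
Tobramycin (28 mm) ≥ 22 mm → S
Nafcillin: 34 mm is ≥ 29 mm — Susceptible
Piperacillin-tazobactam (23 mm) ≥ 19 mm → Susceptible
Linezolid 22 mm: ≥ 20 mm ⇒ Susceptible
Oxacillin 12 mm: in 7–12 mm ⇒ I
Tigecycline 30 mm: ≥ 28 mm ⇒ susceptible
Susceptible: 7/9

78%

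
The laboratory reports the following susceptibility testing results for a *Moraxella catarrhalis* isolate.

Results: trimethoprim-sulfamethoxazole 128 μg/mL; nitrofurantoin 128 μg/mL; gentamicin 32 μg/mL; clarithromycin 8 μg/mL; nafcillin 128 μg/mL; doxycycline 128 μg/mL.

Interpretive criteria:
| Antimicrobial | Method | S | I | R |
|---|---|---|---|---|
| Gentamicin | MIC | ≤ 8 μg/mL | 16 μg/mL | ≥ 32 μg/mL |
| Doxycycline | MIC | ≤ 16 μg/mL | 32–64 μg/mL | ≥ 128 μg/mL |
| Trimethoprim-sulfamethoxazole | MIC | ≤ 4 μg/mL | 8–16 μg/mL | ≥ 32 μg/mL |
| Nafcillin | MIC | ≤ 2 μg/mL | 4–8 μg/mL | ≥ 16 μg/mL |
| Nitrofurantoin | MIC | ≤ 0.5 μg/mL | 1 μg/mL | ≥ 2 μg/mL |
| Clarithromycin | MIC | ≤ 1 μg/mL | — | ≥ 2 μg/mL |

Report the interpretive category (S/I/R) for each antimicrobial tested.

R, R, R, R, R, R

Trimethoprim-sulfamethoxazole: 128 μg/mL is ≥ 32 μg/mL ⇒ Resistant
Nitrofurantoin (128 μg/mL) ≥ 2 μg/mL ⇒ resistant
Gentamicin (32 μg/mL) ≥ 32 μg/mL — Resistant
Clarithromycin 8 μg/mL: ≥ 2 μg/mL ⇒ R
Nafcillin 128 μg/mL: ≥ 16 μg/mL — resistant
Doxycycline: 128 μg/mL is ≥ 128 μg/mL — Resistant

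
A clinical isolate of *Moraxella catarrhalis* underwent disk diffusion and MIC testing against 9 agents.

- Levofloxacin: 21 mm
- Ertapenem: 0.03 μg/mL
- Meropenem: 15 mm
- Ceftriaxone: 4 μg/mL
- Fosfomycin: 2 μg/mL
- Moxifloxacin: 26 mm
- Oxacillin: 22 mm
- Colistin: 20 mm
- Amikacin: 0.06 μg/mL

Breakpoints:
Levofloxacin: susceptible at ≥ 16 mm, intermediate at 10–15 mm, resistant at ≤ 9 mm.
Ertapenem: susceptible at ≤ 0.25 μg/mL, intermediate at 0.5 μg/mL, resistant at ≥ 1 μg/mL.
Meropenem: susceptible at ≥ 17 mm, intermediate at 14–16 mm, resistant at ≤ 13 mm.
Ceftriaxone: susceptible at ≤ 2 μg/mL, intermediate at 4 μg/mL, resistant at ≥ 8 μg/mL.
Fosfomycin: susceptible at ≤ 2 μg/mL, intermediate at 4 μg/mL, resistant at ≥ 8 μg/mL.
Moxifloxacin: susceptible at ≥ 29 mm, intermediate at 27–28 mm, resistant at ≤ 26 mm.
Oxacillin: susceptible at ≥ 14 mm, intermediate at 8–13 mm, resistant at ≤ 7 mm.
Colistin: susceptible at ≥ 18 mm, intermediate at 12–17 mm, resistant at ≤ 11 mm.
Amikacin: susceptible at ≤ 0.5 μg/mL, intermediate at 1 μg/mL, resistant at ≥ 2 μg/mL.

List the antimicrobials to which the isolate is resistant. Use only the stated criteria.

Levofloxacin: 21 mm is ≥ 16 mm ⇒ Susceptible
Ertapenem: 0.03 μg/mL is ≤ 0.25 μg/mL — Susceptible
Meropenem (15 mm) in 14–16 mm → I
Ceftriaxone (4 μg/mL) = 4 μg/mL — I
Fosfomycin 2 μg/mL: ≤ 2 μg/mL ⇒ S
Moxifloxacin (26 mm) ≤ 26 mm — resistant
Oxacillin: 22 mm is ≥ 14 mm ⇒ S
Colistin 20 mm: ≥ 18 mm → Susceptible
Amikacin: 0.06 μg/mL is ≤ 0.5 μg/mL — susceptible

moxifloxacin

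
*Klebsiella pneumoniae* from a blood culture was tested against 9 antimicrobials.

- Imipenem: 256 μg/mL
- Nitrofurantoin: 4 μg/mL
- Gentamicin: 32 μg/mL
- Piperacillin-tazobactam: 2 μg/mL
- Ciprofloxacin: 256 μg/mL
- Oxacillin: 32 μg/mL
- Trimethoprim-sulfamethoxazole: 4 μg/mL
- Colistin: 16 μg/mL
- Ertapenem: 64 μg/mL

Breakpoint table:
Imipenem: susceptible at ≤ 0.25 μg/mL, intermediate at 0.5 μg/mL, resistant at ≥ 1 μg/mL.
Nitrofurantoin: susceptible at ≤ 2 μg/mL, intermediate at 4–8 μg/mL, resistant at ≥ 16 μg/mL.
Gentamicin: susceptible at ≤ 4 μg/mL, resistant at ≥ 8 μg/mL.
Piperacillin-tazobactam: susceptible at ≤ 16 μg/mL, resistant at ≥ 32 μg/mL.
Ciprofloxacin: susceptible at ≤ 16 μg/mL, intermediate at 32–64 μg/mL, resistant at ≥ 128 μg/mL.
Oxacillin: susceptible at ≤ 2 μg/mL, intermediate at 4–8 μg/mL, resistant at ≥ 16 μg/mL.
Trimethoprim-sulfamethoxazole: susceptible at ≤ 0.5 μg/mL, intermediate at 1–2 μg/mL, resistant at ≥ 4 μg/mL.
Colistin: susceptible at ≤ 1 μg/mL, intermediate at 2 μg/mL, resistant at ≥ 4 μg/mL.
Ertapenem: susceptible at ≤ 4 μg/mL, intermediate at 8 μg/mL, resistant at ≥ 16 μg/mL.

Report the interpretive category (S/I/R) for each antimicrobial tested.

R, I, R, S, R, R, R, R, R

Imipenem 256 μg/mL: ≥ 1 μg/mL → R
Nitrofurantoin 4 μg/mL: in 4–8 μg/mL → Intermediate
Gentamicin 32 μg/mL: ≥ 8 μg/mL → Resistant
Piperacillin-tazobactam (2 μg/mL) ≤ 16 μg/mL ⇒ S
Ciprofloxacin (256 μg/mL) ≥ 128 μg/mL ⇒ resistant
Oxacillin (32 μg/mL) ≥ 16 μg/mL → Resistant
Trimethoprim-sulfamethoxazole 4 μg/mL: ≥ 4 μg/mL ⇒ R
Colistin 16 μg/mL: ≥ 4 μg/mL ⇒ resistant
Ertapenem 64 μg/mL: ≥ 16 μg/mL ⇒ resistant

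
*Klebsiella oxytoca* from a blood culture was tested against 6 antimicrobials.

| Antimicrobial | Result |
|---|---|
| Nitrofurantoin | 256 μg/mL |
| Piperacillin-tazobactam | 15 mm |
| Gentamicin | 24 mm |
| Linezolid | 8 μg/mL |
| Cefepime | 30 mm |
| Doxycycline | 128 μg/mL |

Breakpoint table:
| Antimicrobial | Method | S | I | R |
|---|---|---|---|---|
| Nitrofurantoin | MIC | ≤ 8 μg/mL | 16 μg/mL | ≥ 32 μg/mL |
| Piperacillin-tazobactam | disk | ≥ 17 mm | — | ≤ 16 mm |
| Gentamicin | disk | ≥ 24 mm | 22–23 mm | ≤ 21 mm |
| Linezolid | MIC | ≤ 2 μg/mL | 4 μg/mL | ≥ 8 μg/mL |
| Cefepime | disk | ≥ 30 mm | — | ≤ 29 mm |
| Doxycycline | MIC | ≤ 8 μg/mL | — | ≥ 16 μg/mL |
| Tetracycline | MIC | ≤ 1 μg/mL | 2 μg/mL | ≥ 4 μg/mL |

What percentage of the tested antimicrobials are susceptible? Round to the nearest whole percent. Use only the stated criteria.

Nitrofurantoin 256 μg/mL: ≥ 32 μg/mL ⇒ Resistant
Piperacillin-tazobactam (15 mm) ≤ 16 mm → resistant
Gentamicin 24 mm: ≥ 24 mm → S
Linezolid: 8 μg/mL is ≥ 8 μg/mL ⇒ Resistant
Cefepime (30 mm) ≥ 30 mm → Susceptible
Doxycycline: 128 μg/mL is ≥ 16 μg/mL → resistant
Susceptible: 2/6

33%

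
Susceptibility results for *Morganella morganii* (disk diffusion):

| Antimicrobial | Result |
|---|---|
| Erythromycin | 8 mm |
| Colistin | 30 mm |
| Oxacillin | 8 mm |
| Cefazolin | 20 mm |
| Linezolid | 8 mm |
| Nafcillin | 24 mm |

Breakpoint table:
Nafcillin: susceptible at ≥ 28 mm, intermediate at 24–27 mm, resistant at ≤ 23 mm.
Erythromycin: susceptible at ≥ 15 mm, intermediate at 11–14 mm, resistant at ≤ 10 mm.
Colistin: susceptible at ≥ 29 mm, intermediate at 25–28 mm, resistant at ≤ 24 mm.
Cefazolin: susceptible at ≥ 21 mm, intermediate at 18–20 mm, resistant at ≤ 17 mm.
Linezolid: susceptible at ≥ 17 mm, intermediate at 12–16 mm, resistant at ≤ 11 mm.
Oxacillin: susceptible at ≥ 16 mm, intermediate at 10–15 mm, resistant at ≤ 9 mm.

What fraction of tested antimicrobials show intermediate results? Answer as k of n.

2 of 6

Erythromycin: 8 mm is ≤ 10 mm ⇒ resistant
Colistin: 30 mm is ≥ 29 mm ⇒ susceptible
Oxacillin: 8 mm is ≤ 9 mm → Resistant
Cefazolin: 20 mm is in 18–20 mm ⇒ Intermediate
Linezolid 8 mm: ≤ 11 mm → Resistant
Nafcillin: 24 mm is in 24–27 mm — I
Intermediate: 2/6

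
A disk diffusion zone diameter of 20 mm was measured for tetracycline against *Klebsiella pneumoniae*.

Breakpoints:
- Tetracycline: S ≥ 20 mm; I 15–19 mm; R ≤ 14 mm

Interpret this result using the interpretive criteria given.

Susceptible

Tetracycline (20 mm) ≥ 20 mm → Susceptible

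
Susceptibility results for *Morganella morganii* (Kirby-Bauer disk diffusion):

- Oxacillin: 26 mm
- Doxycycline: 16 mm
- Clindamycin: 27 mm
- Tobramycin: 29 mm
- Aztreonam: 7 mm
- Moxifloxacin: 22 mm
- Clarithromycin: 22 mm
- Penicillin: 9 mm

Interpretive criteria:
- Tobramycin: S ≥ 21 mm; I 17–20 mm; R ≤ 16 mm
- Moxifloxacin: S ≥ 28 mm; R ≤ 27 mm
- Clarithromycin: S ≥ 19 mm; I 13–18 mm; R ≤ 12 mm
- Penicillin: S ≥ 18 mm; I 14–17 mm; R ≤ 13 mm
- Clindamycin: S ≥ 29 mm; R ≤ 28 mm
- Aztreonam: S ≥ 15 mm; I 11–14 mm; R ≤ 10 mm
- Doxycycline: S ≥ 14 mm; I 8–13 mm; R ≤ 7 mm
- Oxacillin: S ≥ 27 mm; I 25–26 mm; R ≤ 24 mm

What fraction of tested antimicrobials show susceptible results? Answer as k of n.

Oxacillin (26 mm) in 25–26 mm → intermediate
Doxycycline (16 mm) ≥ 14 mm ⇒ Susceptible
Clindamycin (27 mm) ≤ 28 mm — Resistant
Tobramycin (29 mm) ≥ 21 mm → S
Aztreonam (7 mm) ≤ 10 mm ⇒ Resistant
Moxifloxacin: 22 mm is ≤ 27 mm — resistant
Clarithromycin: 22 mm is ≥ 19 mm → S
Penicillin 9 mm: ≤ 13 mm ⇒ resistant
Susceptible: 3/8

3 of 8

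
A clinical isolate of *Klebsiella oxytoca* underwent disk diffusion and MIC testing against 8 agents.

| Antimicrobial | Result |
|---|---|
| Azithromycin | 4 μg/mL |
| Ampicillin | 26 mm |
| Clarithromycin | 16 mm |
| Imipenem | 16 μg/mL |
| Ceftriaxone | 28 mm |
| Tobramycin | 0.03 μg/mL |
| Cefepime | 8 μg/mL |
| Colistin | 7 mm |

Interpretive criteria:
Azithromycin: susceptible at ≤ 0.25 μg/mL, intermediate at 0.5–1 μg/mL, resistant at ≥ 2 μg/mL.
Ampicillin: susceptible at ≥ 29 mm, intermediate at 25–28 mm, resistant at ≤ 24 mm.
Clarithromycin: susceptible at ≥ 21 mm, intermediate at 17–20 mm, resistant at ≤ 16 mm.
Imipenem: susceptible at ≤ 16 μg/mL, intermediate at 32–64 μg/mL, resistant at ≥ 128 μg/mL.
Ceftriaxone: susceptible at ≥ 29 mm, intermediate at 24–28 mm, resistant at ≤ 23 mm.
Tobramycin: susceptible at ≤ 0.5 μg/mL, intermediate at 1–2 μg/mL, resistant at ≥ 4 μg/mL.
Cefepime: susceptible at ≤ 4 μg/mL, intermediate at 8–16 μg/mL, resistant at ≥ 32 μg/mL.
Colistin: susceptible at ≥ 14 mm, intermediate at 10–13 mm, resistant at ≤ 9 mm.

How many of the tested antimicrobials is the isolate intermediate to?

3

Azithromycin: 4 μg/mL is ≥ 2 μg/mL → resistant
Ampicillin: 26 mm is in 25–28 mm → Intermediate
Clarithromycin: 16 mm is ≤ 16 mm → R
Imipenem 16 μg/mL: ≤ 16 μg/mL ⇒ Susceptible
Ceftriaxone: 28 mm is in 24–28 mm → I
Tobramycin 0.03 μg/mL: ≤ 0.5 μg/mL ⇒ S
Cefepime 8 μg/mL: in 8–16 μg/mL ⇒ I
Colistin: 7 mm is ≤ 9 mm — resistant
Intermediate: 3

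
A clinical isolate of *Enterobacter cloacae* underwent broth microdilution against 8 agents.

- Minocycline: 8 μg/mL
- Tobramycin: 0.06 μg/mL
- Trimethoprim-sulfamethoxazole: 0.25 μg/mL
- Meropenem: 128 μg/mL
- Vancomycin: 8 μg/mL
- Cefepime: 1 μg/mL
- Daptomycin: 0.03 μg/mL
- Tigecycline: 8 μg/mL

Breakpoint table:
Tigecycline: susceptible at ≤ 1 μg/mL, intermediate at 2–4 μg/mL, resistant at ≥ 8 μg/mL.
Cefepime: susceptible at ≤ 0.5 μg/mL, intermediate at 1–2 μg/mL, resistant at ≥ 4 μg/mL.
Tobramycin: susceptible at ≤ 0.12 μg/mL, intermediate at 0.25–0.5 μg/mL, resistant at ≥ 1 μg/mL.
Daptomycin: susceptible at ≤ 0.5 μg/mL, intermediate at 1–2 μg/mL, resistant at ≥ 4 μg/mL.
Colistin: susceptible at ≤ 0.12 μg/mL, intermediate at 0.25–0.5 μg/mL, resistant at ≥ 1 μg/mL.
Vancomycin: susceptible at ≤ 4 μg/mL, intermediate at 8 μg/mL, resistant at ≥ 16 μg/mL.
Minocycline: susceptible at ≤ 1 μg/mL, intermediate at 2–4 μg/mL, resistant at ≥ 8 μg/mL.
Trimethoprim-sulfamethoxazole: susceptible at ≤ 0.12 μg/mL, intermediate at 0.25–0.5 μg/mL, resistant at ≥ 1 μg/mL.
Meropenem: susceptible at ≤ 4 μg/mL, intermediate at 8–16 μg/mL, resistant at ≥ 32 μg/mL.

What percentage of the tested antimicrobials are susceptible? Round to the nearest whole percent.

Minocycline (8 μg/mL) ≥ 8 μg/mL → resistant
Tobramycin (0.06 μg/mL) ≤ 0.12 μg/mL — susceptible
Trimethoprim-sulfamethoxazole: 0.25 μg/mL is in 0.25–0.5 μg/mL — intermediate
Meropenem (128 μg/mL) ≥ 32 μg/mL → R
Vancomycin 8 μg/mL: = 8 μg/mL — intermediate
Cefepime 1 μg/mL: in 1–2 μg/mL → I
Daptomycin (0.03 μg/mL) ≤ 0.5 μg/mL → Susceptible
Tigecycline: 8 μg/mL is ≥ 8 μg/mL ⇒ resistant
Susceptible: 2/8

25%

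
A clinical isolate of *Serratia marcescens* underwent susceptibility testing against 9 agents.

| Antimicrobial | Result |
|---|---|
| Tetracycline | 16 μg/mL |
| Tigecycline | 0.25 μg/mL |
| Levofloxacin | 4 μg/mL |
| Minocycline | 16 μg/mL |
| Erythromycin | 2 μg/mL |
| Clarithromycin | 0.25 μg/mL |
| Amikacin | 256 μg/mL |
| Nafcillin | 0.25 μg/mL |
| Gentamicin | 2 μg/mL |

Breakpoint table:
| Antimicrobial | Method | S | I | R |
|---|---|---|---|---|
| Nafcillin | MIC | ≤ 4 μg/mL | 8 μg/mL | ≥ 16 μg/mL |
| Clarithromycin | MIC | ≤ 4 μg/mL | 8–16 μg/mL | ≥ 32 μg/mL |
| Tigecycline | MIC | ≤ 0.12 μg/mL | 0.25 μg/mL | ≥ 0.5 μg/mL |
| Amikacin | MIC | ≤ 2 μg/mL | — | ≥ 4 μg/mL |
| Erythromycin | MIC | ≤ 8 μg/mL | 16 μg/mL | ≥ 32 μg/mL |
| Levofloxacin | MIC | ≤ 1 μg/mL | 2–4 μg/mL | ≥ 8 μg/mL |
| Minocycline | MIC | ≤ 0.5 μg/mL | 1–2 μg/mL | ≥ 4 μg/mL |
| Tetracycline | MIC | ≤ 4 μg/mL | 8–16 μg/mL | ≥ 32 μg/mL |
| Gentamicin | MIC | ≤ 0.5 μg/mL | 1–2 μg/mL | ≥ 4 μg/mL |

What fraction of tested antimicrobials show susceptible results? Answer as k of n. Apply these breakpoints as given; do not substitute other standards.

3 of 9

Tetracycline 16 μg/mL: in 8–16 μg/mL ⇒ I
Tigecycline 0.25 μg/mL: = 0.25 μg/mL ⇒ Intermediate
Levofloxacin 4 μg/mL: in 2–4 μg/mL — Intermediate
Minocycline 16 μg/mL: ≥ 4 μg/mL — resistant
Erythromycin (2 μg/mL) ≤ 8 μg/mL → S
Clarithromycin: 0.25 μg/mL is ≤ 4 μg/mL ⇒ susceptible
Amikacin 256 μg/mL: ≥ 4 μg/mL ⇒ resistant
Nafcillin 0.25 μg/mL: ≤ 4 μg/mL ⇒ S
Gentamicin (2 μg/mL) in 1–2 μg/mL — I
Susceptible: 3/9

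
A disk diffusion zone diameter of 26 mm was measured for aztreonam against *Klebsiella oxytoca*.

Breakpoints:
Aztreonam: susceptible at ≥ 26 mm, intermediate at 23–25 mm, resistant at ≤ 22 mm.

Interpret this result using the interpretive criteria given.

Aztreonam 26 mm: ≥ 26 mm — Susceptible

S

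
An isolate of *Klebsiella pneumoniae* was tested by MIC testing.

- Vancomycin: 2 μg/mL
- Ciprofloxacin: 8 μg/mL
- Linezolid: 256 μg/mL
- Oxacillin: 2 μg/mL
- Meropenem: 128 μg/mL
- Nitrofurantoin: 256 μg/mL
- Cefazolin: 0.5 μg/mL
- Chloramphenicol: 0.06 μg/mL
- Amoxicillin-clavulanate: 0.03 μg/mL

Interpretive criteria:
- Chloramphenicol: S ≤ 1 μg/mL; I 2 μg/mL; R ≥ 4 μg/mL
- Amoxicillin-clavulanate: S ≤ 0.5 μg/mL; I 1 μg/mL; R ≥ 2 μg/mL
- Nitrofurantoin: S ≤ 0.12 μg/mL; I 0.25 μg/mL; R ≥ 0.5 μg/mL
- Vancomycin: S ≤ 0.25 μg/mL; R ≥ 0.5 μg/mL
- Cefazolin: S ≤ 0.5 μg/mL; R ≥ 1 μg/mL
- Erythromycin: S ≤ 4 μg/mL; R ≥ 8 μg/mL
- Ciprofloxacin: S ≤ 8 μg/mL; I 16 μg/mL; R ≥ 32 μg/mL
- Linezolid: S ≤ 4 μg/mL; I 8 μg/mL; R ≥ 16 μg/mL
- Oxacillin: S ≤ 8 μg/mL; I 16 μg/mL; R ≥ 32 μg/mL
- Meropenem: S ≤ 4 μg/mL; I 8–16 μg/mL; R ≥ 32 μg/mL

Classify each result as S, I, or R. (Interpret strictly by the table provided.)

Vancomycin (2 μg/mL) ≥ 0.5 μg/mL ⇒ Resistant
Ciprofloxacin (8 μg/mL) ≤ 8 μg/mL → susceptible
Linezolid 256 μg/mL: ≥ 16 μg/mL → Resistant
Oxacillin (2 μg/mL) ≤ 8 μg/mL ⇒ S
Meropenem (128 μg/mL) ≥ 32 μg/mL ⇒ resistant
Nitrofurantoin (256 μg/mL) ≥ 0.5 μg/mL → resistant
Cefazolin 0.5 μg/mL: ≤ 0.5 μg/mL → Susceptible
Chloramphenicol: 0.06 μg/mL is ≤ 1 μg/mL ⇒ Susceptible
Amoxicillin-clavulanate (0.03 μg/mL) ≤ 0.5 μg/mL ⇒ S

R, S, R, S, R, R, S, S, S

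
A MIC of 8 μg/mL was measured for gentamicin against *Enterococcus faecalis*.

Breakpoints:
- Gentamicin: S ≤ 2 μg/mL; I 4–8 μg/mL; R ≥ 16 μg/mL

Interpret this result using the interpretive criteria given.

Gentamicin 8 μg/mL: in 4–8 μg/mL — I

Intermediate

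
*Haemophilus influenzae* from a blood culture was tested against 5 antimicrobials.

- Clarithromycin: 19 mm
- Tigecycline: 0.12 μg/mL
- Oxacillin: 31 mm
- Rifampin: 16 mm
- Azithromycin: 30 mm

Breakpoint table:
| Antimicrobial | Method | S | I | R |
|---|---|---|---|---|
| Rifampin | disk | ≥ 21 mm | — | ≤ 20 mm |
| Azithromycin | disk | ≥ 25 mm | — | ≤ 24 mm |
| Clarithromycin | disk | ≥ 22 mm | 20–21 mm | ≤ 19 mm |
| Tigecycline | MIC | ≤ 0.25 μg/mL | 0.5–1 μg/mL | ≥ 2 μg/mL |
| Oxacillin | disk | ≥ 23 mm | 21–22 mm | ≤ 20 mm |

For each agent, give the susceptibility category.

Clarithromycin 19 mm: ≤ 19 mm — R
Tigecycline: 0.12 μg/mL is ≤ 0.25 μg/mL → Susceptible
Oxacillin (31 mm) ≥ 23 mm → Susceptible
Rifampin 16 mm: ≤ 20 mm ⇒ resistant
Azithromycin (30 mm) ≥ 25 mm — Susceptible

R, S, S, R, S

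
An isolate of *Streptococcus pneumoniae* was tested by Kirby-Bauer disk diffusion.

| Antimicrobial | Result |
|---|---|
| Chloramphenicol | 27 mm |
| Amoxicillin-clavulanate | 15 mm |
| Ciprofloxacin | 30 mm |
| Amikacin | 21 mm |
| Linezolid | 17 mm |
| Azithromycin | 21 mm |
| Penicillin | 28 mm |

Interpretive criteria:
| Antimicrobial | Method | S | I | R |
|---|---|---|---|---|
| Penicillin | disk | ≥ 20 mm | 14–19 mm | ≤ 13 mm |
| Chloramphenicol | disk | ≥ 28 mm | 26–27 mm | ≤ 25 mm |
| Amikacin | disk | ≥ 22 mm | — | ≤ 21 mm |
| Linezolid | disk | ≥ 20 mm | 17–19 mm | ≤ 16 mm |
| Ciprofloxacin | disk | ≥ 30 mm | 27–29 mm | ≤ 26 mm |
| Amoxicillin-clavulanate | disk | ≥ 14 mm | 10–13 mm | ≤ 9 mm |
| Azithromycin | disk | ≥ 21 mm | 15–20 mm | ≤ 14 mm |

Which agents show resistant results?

Chloramphenicol (27 mm) in 26–27 mm ⇒ intermediate
Amoxicillin-clavulanate: 15 mm is ≥ 14 mm — S
Ciprofloxacin 30 mm: ≥ 30 mm → Susceptible
Amikacin: 21 mm is ≤ 21 mm — resistant
Linezolid (17 mm) in 17–19 mm — I
Azithromycin: 21 mm is ≥ 21 mm — Susceptible
Penicillin: 28 mm is ≥ 20 mm — susceptible

amikacin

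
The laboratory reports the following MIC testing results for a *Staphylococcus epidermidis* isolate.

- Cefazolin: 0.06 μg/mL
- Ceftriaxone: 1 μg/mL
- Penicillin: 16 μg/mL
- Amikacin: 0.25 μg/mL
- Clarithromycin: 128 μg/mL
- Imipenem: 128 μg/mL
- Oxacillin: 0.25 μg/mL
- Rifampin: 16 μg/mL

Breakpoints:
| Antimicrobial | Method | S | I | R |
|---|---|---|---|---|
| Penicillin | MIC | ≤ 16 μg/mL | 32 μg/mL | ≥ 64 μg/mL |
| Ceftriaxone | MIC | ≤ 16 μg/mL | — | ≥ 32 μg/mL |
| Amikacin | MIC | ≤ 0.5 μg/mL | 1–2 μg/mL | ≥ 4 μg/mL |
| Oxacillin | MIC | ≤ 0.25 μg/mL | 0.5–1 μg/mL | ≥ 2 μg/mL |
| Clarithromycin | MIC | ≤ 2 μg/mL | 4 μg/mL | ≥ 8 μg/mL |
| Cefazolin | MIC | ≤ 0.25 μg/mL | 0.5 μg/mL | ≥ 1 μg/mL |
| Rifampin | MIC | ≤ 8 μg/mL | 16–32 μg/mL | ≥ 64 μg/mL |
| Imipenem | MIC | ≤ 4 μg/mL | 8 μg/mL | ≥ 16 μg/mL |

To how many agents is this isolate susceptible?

5

Cefazolin 0.06 μg/mL: ≤ 0.25 μg/mL ⇒ S
Ceftriaxone 1 μg/mL: ≤ 16 μg/mL ⇒ Susceptible
Penicillin: 16 μg/mL is ≤ 16 μg/mL → susceptible
Amikacin 0.25 μg/mL: ≤ 0.5 μg/mL ⇒ S
Clarithromycin (128 μg/mL) ≥ 8 μg/mL — Resistant
Imipenem (128 μg/mL) ≥ 16 μg/mL ⇒ Resistant
Oxacillin 0.25 μg/mL: ≤ 0.25 μg/mL ⇒ S
Rifampin (16 μg/mL) in 16–32 μg/mL ⇒ Intermediate
Susceptible: 5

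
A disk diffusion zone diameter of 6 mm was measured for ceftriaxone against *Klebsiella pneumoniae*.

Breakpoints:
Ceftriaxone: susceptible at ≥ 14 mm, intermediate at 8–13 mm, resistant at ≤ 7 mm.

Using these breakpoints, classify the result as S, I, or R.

R

Ceftriaxone 6 mm: ≤ 7 mm — Resistant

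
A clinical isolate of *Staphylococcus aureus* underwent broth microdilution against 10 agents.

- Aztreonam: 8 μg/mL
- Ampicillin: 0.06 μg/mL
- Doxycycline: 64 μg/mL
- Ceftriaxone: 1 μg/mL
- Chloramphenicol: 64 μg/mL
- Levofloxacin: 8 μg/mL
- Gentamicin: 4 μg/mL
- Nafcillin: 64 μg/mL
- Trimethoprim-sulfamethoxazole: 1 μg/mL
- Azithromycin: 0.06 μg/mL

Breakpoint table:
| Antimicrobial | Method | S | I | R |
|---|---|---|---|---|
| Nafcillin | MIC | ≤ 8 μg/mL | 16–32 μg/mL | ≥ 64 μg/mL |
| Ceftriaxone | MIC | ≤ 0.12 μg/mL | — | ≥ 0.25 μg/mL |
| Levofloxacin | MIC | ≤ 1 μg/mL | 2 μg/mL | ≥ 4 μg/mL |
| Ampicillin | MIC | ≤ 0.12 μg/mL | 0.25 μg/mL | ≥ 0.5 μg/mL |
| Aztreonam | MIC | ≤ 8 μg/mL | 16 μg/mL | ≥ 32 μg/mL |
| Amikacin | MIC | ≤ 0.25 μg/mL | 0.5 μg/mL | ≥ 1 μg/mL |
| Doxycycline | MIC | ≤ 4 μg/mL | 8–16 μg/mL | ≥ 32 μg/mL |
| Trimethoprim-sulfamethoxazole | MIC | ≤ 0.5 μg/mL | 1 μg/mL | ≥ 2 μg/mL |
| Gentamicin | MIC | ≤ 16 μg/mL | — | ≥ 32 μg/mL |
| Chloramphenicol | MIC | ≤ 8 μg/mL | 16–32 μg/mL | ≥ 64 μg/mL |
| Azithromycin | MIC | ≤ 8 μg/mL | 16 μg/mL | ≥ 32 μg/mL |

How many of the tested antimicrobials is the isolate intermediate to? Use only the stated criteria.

Aztreonam 8 μg/mL: ≤ 8 μg/mL → susceptible
Ampicillin 0.06 μg/mL: ≤ 0.12 μg/mL — susceptible
Doxycycline (64 μg/mL) ≥ 32 μg/mL → resistant
Ceftriaxone: 1 μg/mL is ≥ 0.25 μg/mL ⇒ R
Chloramphenicol: 64 μg/mL is ≥ 64 μg/mL ⇒ Resistant
Levofloxacin 8 μg/mL: ≥ 4 μg/mL → R
Gentamicin: 4 μg/mL is ≤ 16 μg/mL → Susceptible
Nafcillin: 64 μg/mL is ≥ 64 μg/mL — resistant
Trimethoprim-sulfamethoxazole (1 μg/mL) = 1 μg/mL ⇒ Intermediate
Azithromycin 0.06 μg/mL: ≤ 8 μg/mL → S
Intermediate: 1

1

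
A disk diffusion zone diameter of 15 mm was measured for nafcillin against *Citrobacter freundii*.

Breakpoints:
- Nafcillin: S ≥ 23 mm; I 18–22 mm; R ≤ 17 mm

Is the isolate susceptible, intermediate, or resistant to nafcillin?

Resistant

Nafcillin (15 mm) ≤ 17 mm — resistant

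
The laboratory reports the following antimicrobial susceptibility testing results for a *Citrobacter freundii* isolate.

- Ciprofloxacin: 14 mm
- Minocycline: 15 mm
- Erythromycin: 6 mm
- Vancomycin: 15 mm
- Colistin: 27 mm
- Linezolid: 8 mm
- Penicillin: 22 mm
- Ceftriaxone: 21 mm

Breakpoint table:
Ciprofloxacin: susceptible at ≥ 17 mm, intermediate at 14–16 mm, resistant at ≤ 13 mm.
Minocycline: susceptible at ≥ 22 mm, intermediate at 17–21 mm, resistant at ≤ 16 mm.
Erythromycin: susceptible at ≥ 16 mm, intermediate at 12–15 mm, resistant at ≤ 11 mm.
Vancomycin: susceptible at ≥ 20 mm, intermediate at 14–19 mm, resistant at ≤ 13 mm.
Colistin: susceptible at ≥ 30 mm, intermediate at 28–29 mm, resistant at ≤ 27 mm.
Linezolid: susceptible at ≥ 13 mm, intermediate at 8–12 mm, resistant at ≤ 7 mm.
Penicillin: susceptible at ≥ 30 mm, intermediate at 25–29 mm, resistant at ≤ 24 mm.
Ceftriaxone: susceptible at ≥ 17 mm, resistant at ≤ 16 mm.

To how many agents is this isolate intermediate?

Ciprofloxacin 14 mm: in 14–16 mm — Intermediate
Minocycline 15 mm: ≤ 16 mm — Resistant
Erythromycin 6 mm: ≤ 11 mm → Resistant
Vancomycin: 15 mm is in 14–19 mm — I
Colistin: 27 mm is ≤ 27 mm ⇒ R
Linezolid 8 mm: in 8–12 mm → Intermediate
Penicillin: 22 mm is ≤ 24 mm → resistant
Ceftriaxone: 21 mm is ≥ 17 mm → Susceptible
Intermediate: 3

3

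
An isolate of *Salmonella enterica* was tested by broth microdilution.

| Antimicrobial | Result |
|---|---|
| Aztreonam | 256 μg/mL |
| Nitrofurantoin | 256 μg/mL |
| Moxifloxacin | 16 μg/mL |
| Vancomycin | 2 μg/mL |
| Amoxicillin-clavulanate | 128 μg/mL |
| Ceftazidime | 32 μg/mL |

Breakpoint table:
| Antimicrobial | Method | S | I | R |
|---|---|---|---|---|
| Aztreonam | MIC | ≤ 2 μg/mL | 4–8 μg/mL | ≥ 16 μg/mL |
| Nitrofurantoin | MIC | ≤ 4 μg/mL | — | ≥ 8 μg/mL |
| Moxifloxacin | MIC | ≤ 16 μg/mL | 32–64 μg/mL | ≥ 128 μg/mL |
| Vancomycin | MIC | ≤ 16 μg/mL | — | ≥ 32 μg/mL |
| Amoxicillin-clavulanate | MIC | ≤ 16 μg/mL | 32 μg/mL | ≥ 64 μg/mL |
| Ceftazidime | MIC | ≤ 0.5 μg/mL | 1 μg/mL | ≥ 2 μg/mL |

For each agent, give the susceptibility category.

R, R, S, S, R, R

Aztreonam: 256 μg/mL is ≥ 16 μg/mL — resistant
Nitrofurantoin: 256 μg/mL is ≥ 8 μg/mL → Resistant
Moxifloxacin 16 μg/mL: ≤ 16 μg/mL ⇒ Susceptible
Vancomycin 2 μg/mL: ≤ 16 μg/mL ⇒ Susceptible
Amoxicillin-clavulanate (128 μg/mL) ≥ 64 μg/mL — R
Ceftazidime: 32 μg/mL is ≥ 2 μg/mL ⇒ resistant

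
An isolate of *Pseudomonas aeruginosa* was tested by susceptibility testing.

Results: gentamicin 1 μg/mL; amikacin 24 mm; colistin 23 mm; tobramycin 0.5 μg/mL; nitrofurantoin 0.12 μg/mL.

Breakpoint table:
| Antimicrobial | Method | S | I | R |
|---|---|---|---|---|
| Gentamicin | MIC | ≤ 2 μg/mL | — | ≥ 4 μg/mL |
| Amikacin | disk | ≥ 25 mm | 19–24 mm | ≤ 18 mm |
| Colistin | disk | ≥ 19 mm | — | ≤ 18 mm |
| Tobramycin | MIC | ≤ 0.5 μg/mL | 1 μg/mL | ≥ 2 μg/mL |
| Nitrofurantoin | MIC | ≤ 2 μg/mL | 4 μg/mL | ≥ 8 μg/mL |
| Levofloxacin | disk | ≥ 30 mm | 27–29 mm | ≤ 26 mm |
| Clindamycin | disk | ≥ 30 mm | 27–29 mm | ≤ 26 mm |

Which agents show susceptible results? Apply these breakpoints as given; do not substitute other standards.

gentamicin, colistin, tobramycin, nitrofurantoin

Gentamicin: 1 μg/mL is ≤ 2 μg/mL ⇒ Susceptible
Amikacin (24 mm) in 19–24 mm ⇒ I
Colistin: 23 mm is ≥ 19 mm — Susceptible
Tobramycin: 0.5 μg/mL is ≤ 0.5 μg/mL → S
Nitrofurantoin: 0.12 μg/mL is ≤ 2 μg/mL ⇒ S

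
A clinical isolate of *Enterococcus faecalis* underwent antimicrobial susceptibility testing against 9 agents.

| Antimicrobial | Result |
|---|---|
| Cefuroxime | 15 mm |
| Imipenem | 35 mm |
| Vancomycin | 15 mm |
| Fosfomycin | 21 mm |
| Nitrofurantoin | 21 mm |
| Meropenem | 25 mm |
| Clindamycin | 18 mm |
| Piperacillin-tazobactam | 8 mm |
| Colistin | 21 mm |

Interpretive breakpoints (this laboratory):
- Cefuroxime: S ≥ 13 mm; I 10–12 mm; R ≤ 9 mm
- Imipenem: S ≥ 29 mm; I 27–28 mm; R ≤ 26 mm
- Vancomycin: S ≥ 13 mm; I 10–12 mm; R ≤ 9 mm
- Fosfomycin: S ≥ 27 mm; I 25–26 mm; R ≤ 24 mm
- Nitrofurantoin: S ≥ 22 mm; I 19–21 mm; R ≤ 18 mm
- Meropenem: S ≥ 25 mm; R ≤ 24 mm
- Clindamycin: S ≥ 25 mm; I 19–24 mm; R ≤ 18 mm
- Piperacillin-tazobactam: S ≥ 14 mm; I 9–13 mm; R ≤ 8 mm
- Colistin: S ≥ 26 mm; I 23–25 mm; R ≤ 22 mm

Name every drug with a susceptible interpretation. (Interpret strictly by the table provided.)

Cefuroxime: 15 mm is ≥ 13 mm ⇒ susceptible
Imipenem 35 mm: ≥ 29 mm ⇒ Susceptible
Vancomycin 15 mm: ≥ 13 mm — susceptible
Fosfomycin (21 mm) ≤ 24 mm — R
Nitrofurantoin (21 mm) in 19–21 mm ⇒ I
Meropenem: 25 mm is ≥ 25 mm ⇒ Susceptible
Clindamycin 18 mm: ≤ 18 mm ⇒ R
Piperacillin-tazobactam: 8 mm is ≤ 8 mm → resistant
Colistin (21 mm) ≤ 22 mm ⇒ resistant

cefuroxime, imipenem, vancomycin, meropenem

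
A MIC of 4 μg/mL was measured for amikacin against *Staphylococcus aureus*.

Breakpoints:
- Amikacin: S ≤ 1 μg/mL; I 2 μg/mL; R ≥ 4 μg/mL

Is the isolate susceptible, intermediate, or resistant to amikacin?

Resistant

Amikacin (4 μg/mL) ≥ 4 μg/mL — R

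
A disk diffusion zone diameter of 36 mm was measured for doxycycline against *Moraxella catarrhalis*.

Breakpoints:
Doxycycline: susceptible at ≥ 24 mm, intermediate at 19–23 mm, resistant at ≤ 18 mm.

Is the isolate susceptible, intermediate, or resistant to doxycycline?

Doxycycline: 36 mm is ≥ 24 mm ⇒ S

S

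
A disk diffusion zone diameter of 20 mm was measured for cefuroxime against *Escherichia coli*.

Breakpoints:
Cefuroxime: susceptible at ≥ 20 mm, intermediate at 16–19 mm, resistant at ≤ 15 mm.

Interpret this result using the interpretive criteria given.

S

Cefuroxime (20 mm) ≥ 20 mm → S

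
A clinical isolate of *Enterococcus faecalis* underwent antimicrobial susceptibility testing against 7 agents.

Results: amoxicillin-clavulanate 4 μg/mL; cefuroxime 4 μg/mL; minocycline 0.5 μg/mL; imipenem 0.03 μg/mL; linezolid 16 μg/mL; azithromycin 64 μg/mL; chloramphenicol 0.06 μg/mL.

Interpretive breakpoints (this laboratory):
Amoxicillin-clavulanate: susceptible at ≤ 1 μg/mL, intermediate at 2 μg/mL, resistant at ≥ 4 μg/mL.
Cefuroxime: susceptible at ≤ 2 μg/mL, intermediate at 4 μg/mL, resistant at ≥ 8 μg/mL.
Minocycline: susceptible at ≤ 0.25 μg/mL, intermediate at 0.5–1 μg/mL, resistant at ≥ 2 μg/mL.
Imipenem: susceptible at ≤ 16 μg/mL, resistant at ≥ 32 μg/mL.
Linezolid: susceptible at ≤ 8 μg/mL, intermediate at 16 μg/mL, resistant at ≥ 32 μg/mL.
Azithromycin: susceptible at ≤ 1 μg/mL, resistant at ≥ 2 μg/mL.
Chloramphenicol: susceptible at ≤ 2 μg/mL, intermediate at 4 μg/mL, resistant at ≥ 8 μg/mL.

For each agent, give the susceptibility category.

Amoxicillin-clavulanate 4 μg/mL: ≥ 4 μg/mL → Resistant
Cefuroxime 4 μg/mL: = 4 μg/mL — I
Minocycline: 0.5 μg/mL is in 0.5–1 μg/mL — intermediate
Imipenem (0.03 μg/mL) ≤ 16 μg/mL ⇒ susceptible
Linezolid: 16 μg/mL is = 16 μg/mL ⇒ I
Azithromycin 64 μg/mL: ≥ 2 μg/mL ⇒ Resistant
Chloramphenicol: 0.06 μg/mL is ≤ 2 μg/mL ⇒ Susceptible

R, I, I, S, I, R, S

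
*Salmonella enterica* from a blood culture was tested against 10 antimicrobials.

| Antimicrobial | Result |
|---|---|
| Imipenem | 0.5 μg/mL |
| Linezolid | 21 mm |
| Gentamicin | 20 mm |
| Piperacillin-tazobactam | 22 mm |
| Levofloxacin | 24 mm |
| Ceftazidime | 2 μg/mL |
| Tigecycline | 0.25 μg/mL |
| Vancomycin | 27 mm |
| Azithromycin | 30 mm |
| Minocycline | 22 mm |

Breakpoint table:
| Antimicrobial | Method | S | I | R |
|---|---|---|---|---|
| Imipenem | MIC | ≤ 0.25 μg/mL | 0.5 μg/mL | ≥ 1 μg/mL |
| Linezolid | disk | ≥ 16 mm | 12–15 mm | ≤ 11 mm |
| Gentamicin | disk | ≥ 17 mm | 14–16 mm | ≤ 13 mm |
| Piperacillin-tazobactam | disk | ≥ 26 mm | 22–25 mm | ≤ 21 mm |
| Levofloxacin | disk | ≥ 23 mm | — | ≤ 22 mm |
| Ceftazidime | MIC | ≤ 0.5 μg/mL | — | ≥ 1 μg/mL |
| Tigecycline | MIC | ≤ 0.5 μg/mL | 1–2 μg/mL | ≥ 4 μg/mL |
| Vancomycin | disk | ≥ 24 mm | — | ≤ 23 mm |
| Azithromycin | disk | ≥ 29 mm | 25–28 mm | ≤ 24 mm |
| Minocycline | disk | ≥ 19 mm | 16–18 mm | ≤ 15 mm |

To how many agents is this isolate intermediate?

2

Imipenem (0.5 μg/mL) = 0.5 μg/mL — intermediate
Linezolid 21 mm: ≥ 16 mm → Susceptible
Gentamicin 20 mm: ≥ 17 mm ⇒ S
Piperacillin-tazobactam 22 mm: in 22–25 mm → I
Levofloxacin: 24 mm is ≥ 23 mm — Susceptible
Ceftazidime (2 μg/mL) ≥ 1 μg/mL — resistant
Tigecycline (0.25 μg/mL) ≤ 0.5 μg/mL → susceptible
Vancomycin: 27 mm is ≥ 24 mm ⇒ Susceptible
Azithromycin: 30 mm is ≥ 29 mm → S
Minocycline (22 mm) ≥ 19 mm ⇒ Susceptible
Intermediate: 2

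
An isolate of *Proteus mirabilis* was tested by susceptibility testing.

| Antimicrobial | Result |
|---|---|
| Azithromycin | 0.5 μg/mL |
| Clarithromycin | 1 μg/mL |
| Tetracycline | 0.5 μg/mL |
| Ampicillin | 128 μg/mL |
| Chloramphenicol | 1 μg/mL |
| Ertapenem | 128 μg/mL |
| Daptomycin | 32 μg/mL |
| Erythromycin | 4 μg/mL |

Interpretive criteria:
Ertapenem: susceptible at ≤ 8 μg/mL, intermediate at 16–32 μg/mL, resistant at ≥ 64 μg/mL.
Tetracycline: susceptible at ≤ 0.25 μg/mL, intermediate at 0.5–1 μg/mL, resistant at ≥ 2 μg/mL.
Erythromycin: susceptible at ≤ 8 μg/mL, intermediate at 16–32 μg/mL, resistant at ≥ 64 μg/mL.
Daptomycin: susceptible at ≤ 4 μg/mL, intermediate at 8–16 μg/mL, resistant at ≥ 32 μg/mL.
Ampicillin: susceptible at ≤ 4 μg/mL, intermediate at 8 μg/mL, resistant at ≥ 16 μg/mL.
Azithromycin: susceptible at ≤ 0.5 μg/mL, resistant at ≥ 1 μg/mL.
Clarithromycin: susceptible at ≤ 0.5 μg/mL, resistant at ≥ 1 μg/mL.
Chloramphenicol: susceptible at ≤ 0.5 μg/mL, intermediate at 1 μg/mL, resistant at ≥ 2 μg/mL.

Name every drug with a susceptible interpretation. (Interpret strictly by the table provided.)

Azithromycin: 0.5 μg/mL is ≤ 0.5 μg/mL → S
Clarithromycin 1 μg/mL: ≥ 1 μg/mL — resistant
Tetracycline 0.5 μg/mL: in 0.5–1 μg/mL ⇒ I
Ampicillin 128 μg/mL: ≥ 16 μg/mL → Resistant
Chloramphenicol 1 μg/mL: = 1 μg/mL ⇒ Intermediate
Ertapenem: 128 μg/mL is ≥ 64 μg/mL → R
Daptomycin (32 μg/mL) ≥ 32 μg/mL — Resistant
Erythromycin: 4 μg/mL is ≤ 8 μg/mL → susceptible

azithromycin, erythromycin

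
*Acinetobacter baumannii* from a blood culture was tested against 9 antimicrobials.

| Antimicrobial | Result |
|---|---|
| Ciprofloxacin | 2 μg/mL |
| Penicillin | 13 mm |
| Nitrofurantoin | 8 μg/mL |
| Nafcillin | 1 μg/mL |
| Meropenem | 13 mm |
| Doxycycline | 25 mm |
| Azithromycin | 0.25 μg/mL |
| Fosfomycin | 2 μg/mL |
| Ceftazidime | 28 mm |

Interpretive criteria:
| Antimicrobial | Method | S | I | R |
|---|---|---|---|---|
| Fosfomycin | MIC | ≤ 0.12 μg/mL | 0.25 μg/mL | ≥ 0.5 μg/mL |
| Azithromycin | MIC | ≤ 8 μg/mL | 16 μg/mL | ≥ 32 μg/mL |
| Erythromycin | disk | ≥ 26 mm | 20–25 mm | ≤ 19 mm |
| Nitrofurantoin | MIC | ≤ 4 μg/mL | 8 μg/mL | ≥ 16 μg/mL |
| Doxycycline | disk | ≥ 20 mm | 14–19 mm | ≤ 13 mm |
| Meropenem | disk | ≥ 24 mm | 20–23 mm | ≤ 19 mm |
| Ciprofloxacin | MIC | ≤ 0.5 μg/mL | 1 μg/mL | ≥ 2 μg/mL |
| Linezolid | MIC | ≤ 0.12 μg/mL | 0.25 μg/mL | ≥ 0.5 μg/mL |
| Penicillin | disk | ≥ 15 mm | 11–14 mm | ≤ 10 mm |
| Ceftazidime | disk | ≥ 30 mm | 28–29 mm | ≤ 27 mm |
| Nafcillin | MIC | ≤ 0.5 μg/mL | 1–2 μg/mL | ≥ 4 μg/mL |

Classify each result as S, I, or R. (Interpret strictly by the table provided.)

Ciprofloxacin (2 μg/mL) ≥ 2 μg/mL → resistant
Penicillin: 13 mm is in 11–14 mm ⇒ intermediate
Nitrofurantoin (8 μg/mL) = 8 μg/mL ⇒ Intermediate
Nafcillin (1 μg/mL) in 1–2 μg/mL ⇒ Intermediate
Meropenem (13 mm) ≤ 19 mm ⇒ Resistant
Doxycycline 25 mm: ≥ 20 mm → susceptible
Azithromycin (0.25 μg/mL) ≤ 8 μg/mL ⇒ Susceptible
Fosfomycin: 2 μg/mL is ≥ 0.5 μg/mL ⇒ resistant
Ceftazidime: 28 mm is in 28–29 mm — Intermediate

R, I, I, I, R, S, S, R, I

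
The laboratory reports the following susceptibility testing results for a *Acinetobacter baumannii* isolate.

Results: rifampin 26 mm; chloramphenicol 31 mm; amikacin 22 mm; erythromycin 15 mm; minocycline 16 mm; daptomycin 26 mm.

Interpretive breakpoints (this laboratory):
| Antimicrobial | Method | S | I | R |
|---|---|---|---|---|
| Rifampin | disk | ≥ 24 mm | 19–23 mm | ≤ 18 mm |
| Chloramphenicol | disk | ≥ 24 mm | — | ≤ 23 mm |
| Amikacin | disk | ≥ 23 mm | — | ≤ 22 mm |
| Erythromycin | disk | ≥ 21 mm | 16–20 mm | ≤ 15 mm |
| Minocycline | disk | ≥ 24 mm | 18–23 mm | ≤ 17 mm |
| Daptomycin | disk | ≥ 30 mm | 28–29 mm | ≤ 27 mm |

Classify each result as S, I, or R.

Rifampin (26 mm) ≥ 24 mm → S
Chloramphenicol (31 mm) ≥ 24 mm — susceptible
Amikacin: 22 mm is ≤ 22 mm ⇒ R
Erythromycin (15 mm) ≤ 15 mm → Resistant
Minocycline 16 mm: ≤ 17 mm → R
Daptomycin: 26 mm is ≤ 27 mm ⇒ R

S, S, R, R, R, R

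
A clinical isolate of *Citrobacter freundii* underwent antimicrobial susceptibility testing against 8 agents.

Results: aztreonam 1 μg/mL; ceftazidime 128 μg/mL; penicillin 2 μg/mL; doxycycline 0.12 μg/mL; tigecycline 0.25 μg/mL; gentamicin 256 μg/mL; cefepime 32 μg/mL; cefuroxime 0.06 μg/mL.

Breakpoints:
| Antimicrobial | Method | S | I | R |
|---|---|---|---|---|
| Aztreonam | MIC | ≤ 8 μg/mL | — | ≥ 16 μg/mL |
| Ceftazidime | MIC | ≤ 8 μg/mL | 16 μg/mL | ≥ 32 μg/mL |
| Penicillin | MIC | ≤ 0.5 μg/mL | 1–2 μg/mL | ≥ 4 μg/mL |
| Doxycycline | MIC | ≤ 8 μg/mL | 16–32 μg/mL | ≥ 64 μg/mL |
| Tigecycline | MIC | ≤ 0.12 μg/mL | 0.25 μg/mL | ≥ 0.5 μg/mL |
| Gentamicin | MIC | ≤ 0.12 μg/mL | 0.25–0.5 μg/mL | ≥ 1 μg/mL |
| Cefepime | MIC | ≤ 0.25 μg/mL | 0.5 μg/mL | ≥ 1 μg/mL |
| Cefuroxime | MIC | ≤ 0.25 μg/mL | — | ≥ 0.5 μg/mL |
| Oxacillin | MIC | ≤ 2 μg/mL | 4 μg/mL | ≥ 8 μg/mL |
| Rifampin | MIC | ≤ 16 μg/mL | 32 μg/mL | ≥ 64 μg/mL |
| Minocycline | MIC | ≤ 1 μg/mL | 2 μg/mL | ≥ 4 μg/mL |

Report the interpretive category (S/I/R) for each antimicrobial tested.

Aztreonam (1 μg/mL) ≤ 8 μg/mL → Susceptible
Ceftazidime: 128 μg/mL is ≥ 32 μg/mL ⇒ resistant
Penicillin: 2 μg/mL is in 1–2 μg/mL → Intermediate
Doxycycline 0.12 μg/mL: ≤ 8 μg/mL — S
Tigecycline 0.25 μg/mL: = 0.25 μg/mL ⇒ I
Gentamicin (256 μg/mL) ≥ 1 μg/mL ⇒ resistant
Cefepime (32 μg/mL) ≥ 1 μg/mL — resistant
Cefuroxime: 0.06 μg/mL is ≤ 0.25 μg/mL ⇒ susceptible

S, R, I, S, I, R, R, S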